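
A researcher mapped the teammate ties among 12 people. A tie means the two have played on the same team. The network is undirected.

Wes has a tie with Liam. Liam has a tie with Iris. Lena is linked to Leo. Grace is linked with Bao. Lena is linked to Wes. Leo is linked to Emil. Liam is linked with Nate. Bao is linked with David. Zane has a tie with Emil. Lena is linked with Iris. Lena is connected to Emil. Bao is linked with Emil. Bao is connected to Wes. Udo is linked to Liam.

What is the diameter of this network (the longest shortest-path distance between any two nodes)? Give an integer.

5

Eccentricity of each node (its greatest distance to any other): Bao:3, David:4, Emil:4, Grace:4, Iris:4, Lena:3, Leo:4, Liam:4, Nate:5, Udo:5, Wes:3, Zane:5.
The maximum eccentricity is 5, realized for instance by the pair Nate–Zane via Nate – Liam – Wes – Lena – Emil – Zane. So the diameter is 5.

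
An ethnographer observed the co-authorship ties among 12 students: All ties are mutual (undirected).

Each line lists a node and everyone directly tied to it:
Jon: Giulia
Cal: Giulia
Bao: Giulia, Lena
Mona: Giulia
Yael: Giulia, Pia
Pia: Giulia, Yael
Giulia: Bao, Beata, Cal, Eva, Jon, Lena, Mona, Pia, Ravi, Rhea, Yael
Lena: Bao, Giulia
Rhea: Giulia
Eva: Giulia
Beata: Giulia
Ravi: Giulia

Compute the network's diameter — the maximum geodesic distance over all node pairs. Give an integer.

Eccentricity of each node (its greatest distance to any other): Bao:2, Beata:2, Cal:2, Eva:2, Giulia:1, Jon:2, Lena:2, Mona:2, Pia:2, Ravi:2, Rhea:2, Yael:2.
The maximum eccentricity is 2, realized for instance by the pair Cal–Eva via Cal – Giulia – Eva. So the diameter is 2.

2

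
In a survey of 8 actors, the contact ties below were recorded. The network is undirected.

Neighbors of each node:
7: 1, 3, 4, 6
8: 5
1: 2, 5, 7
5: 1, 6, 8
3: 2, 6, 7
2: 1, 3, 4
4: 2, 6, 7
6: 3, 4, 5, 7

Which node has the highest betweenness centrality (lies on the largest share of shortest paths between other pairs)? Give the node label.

5

Unnormalized betweenness of each node: 1:10/3, 2:4/3, 3:5/6, 4:5/6, 5:13/2, 6:16/3, 7:11/6, 8:0.
5 has the largest value, 13/2, making it the main broker — the node through which the most shortest paths run.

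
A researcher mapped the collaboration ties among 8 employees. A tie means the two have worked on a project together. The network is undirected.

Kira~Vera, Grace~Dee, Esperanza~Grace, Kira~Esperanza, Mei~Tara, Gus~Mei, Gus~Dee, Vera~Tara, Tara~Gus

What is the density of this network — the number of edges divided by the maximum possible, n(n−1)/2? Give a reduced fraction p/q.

There are 9 edges and 8 nodes, so the maximum possible is C(8,2) = 28.
Density = 9/28.

9/28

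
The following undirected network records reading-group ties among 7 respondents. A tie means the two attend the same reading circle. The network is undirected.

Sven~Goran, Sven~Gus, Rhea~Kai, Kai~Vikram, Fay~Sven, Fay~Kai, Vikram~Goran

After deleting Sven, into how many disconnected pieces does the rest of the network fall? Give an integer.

Without Sven, the remaining ties split the others into: {Fay, Goran, Kai, Rhea, Vikram}; {Gus}.
That's 2 separate components.

2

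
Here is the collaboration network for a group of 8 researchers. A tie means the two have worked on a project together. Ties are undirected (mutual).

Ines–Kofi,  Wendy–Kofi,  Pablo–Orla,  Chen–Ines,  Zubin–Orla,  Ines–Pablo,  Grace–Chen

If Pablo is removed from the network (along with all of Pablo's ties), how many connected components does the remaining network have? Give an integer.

Without Pablo, the remaining ties split the others into: {Chen, Grace, Ines, Kofi, Wendy}; {Orla, Zubin}.
That's 2 separate components.

2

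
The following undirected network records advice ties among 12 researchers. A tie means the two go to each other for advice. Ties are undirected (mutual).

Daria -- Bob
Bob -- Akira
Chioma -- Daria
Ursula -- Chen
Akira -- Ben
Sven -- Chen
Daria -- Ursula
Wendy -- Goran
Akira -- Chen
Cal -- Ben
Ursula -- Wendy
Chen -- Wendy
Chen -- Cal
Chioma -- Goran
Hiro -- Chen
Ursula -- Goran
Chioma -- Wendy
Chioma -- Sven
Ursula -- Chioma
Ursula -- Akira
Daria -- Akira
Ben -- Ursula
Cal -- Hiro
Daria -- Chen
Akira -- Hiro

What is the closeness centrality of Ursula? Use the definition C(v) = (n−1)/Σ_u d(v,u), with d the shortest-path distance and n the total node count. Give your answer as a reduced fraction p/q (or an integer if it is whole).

Distances from Ursula: Akira:1, Ben:1, Bob:2, Cal:2, Chen:1, Chioma:1, Daria:1, Goran:1, Hiro:2, Sven:2, Wendy:1. Sum = 15.
n = 12, so closeness = 11/15.

11/15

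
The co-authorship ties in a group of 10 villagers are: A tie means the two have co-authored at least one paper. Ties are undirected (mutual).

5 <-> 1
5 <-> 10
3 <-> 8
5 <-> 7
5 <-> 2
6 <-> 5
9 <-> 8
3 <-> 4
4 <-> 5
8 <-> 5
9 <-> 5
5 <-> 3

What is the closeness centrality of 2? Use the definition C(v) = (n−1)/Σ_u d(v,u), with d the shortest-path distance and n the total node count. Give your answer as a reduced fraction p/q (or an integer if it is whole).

9/17

Distances from 2: 1:2, 3:2, 4:2, 5:1, 6:2, 7:2, 8:2, 9:2, 10:2. Sum = 17.
n = 10, so closeness = 9/17.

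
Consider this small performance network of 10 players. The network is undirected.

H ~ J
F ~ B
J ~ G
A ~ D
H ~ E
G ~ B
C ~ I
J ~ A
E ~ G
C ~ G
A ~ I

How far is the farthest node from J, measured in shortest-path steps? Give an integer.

3

Distances from J: A:1, B:2, C:2, D:2, E:2, F:3, G:1, H:1, I:2.
The largest is 3 (to F), so the eccentricity of J is 3.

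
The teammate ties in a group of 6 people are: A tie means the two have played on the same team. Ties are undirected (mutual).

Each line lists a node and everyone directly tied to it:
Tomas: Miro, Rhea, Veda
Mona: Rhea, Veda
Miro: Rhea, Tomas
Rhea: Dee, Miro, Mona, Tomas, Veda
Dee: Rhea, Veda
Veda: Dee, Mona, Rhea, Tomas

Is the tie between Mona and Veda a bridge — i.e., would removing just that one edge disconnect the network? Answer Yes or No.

No

Even without that edge, Mona still reaches Veda via Mona – Rhea – Veda, so the network stays connected. Not a bridge.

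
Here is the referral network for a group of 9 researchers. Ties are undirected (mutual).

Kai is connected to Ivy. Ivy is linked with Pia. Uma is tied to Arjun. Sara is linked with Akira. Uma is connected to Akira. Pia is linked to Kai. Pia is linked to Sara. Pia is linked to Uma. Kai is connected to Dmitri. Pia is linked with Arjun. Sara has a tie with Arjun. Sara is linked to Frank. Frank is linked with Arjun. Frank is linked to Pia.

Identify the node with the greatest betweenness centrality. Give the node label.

Pia

Unnormalized betweenness of each node: Akira:1/3, Arjun:5/6, Dmitri:0, Frank:0, Ivy:0, Kai:7, Pia:95/6, Sara:7/2, Uma:5/2.
Pia has the largest value, 95/6, making it the main broker — the node through which the most shortest paths run.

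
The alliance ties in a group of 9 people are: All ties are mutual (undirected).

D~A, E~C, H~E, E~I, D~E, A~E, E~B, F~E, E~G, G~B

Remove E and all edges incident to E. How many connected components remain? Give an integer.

Without E, the remaining ties split the others into: {C}; {A, D}; {B, G}; {F}; {H}; {I}.
That's 6 separate components.

6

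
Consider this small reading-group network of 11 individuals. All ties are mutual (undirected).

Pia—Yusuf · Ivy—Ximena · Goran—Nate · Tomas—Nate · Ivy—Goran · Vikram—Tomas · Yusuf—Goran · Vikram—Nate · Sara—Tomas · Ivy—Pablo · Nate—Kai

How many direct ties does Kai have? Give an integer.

1

Kai is directly tied to Nate. That is 1 neighbor, so the degree of Kai is 1.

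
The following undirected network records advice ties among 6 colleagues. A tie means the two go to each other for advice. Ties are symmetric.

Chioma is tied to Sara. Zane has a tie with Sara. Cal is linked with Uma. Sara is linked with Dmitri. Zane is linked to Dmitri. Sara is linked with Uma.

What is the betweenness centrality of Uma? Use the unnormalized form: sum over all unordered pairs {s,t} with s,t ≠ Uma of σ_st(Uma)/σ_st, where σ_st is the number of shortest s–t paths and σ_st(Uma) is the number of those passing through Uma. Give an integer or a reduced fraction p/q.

4

Pairs whose geodesics pass through Uma — Chioma–Cal: 1; Zane–Cal: 1; Cal–Sara: 1; Cal–Dmitri: 1.
All other pairs contribute 0.
Summing the contributions gives betweenness(Uma) = 4.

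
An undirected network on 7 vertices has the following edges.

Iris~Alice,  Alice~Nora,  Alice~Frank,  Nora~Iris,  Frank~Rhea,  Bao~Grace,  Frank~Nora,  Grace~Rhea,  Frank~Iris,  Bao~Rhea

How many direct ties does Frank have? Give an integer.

4

Frank is directly tied to Alice, Iris, Nora, and Rhea. That is 4 neighbors, so the degree of Frank is 4.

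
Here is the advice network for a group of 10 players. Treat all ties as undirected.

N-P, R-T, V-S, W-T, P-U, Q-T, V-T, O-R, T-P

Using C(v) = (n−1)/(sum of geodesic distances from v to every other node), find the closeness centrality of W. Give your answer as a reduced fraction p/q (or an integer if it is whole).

3/7

Distances from W: N:3, O:3, P:2, Q:2, R:2, S:3, T:1, U:3, V:2. Sum = 21.
n = 10, so closeness = 9/21 = 3/7.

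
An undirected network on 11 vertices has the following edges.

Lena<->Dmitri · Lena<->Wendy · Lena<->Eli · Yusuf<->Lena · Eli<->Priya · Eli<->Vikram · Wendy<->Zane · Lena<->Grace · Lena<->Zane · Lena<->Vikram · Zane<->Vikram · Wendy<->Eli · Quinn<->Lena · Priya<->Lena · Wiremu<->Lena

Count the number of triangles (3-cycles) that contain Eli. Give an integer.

Eli's neighbors: Lena, Priya, Vikram, and Wendy.
Neighbor pairs that are themselves tied: Eli–Lena–Priya; Eli–Lena–Vikram; Eli–Lena–Wendy. Each forms one triangle with Eli, for 3 in total.

3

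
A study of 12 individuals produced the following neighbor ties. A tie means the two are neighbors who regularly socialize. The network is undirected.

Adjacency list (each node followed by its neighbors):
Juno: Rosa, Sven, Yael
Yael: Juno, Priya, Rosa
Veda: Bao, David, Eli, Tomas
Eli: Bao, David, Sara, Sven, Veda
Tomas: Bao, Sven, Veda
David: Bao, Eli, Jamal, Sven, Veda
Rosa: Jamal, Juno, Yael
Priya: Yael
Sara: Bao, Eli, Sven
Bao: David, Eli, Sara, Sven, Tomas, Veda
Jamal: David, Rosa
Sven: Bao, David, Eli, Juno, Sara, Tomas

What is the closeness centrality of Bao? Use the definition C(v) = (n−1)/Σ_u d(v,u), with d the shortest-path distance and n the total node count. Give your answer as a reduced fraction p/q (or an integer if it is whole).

Distances from Bao: David:1, Eli:1, Jamal:2, Juno:2, Priya:4, Rosa:3, Sara:1, Sven:1, Tomas:1, Veda:1, Yael:3. Sum = 20.
n = 12, so closeness = 11/20.

11/20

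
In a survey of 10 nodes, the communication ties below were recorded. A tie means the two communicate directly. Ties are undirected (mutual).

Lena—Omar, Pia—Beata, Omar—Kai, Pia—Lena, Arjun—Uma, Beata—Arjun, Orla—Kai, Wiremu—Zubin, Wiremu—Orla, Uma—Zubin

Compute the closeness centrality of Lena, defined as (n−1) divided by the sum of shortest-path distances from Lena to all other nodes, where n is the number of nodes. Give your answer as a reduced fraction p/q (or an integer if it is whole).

Distances from Lena: Arjun:3, Beata:2, Kai:2, Omar:1, Orla:3, Pia:1, Uma:4, Wiremu:4, Zubin:5. Sum = 25.
n = 10, so closeness = 9/25.

9/25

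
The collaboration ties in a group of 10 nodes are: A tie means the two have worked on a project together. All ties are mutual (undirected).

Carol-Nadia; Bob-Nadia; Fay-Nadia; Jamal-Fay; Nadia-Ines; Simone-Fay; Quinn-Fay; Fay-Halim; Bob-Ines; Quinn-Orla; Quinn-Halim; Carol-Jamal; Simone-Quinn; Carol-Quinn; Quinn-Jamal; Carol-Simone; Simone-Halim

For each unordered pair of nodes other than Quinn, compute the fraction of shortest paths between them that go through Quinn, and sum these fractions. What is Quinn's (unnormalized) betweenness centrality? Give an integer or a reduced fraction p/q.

115/12

Pairs whose geodesics pass through Quinn — Nadia–Orla: 2/2; Bob–Orla: 2/2; Ines–Orla: 2/2; Jamal–Orla: 1; Jamal–Halim: 1/2; Jamal–Simone: 1/3; Carol–Orla: 1; Carol–Halim: 1/2; Carol–Fay: 1/4; Orla–Halim: 1; Orla–Fay: 1; Orla–Simone: 1.
All other pairs contribute 0.
Summing the contributions gives betweenness(Quinn) = 115/12.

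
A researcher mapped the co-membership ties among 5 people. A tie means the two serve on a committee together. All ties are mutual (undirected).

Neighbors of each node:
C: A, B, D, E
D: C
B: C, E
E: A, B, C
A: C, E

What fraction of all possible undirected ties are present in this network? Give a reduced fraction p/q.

3/5

There are 6 edges and 5 nodes, so the maximum possible is C(5,2) = 10.
Density = 6/10 = 3/5.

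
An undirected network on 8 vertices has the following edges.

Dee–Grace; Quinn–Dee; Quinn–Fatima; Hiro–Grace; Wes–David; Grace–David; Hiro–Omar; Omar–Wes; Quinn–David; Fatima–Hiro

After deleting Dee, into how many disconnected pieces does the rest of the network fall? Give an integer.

Dee's neighbors (Grace and Quinn) remain reachable from one another through other ties, so the rest of the network stays in one piece.

1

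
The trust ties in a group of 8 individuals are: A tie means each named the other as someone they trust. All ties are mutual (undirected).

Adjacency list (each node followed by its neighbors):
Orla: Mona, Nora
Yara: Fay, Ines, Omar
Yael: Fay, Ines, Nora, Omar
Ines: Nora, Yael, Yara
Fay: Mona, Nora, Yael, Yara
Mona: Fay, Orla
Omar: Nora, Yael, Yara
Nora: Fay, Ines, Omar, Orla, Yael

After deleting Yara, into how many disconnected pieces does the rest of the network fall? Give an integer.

1

Yara's neighbors (Fay, Ines, and Omar) remain reachable from one another through other ties, so the rest of the network stays in one piece.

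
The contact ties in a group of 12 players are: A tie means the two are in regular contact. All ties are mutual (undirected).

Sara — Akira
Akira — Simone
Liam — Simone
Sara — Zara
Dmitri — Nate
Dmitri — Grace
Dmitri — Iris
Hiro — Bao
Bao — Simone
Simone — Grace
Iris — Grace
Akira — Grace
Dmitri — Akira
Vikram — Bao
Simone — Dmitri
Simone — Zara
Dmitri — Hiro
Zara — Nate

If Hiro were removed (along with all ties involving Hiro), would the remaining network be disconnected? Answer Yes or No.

Even without Hiro, every remaining node can still reach every other (the residual graph is connected), so Hiro is not a cut vertex.

No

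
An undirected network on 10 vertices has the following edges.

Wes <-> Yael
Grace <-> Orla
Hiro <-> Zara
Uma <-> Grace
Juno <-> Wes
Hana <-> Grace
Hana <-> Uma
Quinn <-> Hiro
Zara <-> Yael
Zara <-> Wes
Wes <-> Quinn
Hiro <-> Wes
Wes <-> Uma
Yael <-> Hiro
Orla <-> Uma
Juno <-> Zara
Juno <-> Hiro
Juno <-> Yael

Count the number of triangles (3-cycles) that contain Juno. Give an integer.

Juno's neighbors: Hiro, Wes, Yael, and Zara.
Neighbor pairs that are themselves tied: Juno–Hiro–Wes; Juno–Hiro–Yael; Juno–Hiro–Zara; Juno–Wes–Yael; Juno–Wes–Zara; Juno–Yael–Zara. Each forms one triangle with Juno, for 6 in total.

6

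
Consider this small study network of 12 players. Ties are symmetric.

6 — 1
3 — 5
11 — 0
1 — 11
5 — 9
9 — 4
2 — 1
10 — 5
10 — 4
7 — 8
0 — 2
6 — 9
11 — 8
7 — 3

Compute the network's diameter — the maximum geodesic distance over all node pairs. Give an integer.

6

Eccentricity of each node (its greatest distance to any other): 0:6, 1:4, 2:5, 3:5, 4:5, 5:5, 6:4, 7:4, 8:5, 9:4, 10:6, 11:5.
The maximum eccentricity is 6, realized for instance by the pair 10–0 via 10 – 4 – 9 – 6 – 1 – 11 – 0. So the diameter is 6.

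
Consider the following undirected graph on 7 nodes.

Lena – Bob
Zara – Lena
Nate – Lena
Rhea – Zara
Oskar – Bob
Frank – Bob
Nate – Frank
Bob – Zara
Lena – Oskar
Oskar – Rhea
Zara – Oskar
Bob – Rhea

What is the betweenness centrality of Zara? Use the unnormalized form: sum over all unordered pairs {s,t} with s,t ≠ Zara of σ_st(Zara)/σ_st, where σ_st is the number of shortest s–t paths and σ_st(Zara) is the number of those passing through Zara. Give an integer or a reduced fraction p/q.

7/12

Pairs whose geodesics pass through Zara — Rhea–Lena: 1/3; Rhea–Nate: 1/4.
All other pairs contribute 0.
Summing the contributions gives betweenness(Zara) = 7/12.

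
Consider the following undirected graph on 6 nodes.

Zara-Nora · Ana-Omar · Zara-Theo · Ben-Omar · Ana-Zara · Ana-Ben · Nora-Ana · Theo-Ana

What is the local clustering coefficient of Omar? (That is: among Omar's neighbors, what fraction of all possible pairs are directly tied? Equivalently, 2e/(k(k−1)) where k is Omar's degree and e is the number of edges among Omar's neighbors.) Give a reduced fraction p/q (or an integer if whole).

Omar's neighbors: Ana and Ben (k = 2).
Possible neighbor pairs: C(2,2) = 1. Edges among them: Ana–Ben → e = 1.
Clustering(Omar) = 1/1.

1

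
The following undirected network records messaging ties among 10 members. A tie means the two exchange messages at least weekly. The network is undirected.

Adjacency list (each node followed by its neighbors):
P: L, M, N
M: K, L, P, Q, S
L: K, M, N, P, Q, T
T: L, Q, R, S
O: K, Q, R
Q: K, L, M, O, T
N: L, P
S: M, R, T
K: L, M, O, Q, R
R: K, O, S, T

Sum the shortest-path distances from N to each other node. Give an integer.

19

Distances from N: K:2, L:1, M:2, O:3, P:1, Q:2, R:3, S:3, T:2.
Sum = 2 + 1 + 2 + 3 + 1 + 2 + 3 + 3 + 2 = 19.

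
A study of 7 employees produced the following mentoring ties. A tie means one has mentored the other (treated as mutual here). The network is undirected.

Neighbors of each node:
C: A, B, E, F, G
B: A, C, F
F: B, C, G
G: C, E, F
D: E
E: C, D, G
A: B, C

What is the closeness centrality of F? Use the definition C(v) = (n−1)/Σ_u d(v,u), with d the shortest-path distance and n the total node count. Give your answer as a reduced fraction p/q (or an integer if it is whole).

Distances from F: A:2, B:1, C:1, D:3, E:2, G:1. Sum = 10.
n = 7, so closeness = 6/10 = 3/5.

3/5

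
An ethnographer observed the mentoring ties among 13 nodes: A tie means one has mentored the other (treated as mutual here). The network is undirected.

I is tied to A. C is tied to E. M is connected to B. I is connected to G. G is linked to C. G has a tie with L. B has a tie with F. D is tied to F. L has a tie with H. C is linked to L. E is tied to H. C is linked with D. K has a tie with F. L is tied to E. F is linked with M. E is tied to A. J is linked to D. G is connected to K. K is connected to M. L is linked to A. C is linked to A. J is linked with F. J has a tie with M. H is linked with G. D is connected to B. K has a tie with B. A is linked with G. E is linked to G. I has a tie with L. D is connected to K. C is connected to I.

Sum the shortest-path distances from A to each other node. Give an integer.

23

Distances from A: B:3, C:1, D:2, E:1, F:3, G:1, H:2, I:1, J:3, K:2, L:1, M:3.
Sum = 3 + 1 + 2 + 1 + 3 + 1 + 2 + 1 + 3 + 2 + 1 + 3 = 23.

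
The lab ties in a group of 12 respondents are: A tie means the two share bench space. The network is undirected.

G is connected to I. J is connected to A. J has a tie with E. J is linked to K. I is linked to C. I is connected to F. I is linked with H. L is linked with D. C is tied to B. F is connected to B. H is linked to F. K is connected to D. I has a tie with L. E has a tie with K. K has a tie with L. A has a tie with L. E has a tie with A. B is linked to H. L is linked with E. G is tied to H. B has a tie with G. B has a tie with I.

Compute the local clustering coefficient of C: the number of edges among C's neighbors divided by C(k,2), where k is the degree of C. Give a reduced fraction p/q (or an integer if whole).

1

C's neighbors: B and I (k = 2).
Possible neighbor pairs: C(2,2) = 1. Edges among them: B–I → e = 1.
Clustering(C) = 1/1.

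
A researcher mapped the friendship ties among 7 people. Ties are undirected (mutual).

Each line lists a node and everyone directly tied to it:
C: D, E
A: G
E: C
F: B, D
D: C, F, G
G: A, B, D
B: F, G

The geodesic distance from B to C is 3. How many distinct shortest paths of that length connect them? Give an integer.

The shortest distance is 3. The length-3 paths are: B–F–D–C; B–G–D–C.
That gives 2 distinct shortest paths.

2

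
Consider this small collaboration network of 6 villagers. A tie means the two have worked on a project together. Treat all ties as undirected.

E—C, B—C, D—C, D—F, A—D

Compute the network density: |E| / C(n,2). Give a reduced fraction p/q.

There are 5 edges and 6 nodes, so the maximum possible is C(6,2) = 15.
Density = 5/15 = 1/3.

1/3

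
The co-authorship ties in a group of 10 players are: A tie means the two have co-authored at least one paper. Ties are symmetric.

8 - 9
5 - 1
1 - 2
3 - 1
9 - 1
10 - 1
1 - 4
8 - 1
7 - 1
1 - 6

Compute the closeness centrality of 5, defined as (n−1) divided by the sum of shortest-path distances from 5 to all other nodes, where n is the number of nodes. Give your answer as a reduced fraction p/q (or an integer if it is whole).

9/17

Distances from 5: 1:1, 2:2, 3:2, 4:2, 6:2, 7:2, 8:2, 9:2, 10:2. Sum = 17.
n = 10, so closeness = 9/17.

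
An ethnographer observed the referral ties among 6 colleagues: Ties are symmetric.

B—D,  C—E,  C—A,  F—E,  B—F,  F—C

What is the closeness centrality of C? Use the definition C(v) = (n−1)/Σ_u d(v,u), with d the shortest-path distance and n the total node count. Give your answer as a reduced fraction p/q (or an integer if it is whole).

5/8

Distances from C: A:1, B:2, D:3, E:1, F:1. Sum = 8.
n = 6, so closeness = 5/8.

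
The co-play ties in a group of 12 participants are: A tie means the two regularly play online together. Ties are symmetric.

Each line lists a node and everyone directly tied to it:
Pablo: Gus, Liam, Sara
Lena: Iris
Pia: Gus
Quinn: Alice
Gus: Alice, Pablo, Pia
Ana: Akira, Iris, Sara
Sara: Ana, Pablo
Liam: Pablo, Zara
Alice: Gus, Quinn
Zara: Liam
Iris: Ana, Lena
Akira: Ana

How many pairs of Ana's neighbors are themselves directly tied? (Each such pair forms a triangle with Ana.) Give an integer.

0

Ana's neighbors are Akira, Iris, and Sara, but none of them are tied to each other, so no triangle contains Ana.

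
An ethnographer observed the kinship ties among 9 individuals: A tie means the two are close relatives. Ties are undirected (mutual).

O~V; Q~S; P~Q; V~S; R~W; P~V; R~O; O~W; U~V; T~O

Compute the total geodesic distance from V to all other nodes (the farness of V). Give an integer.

12

Distances from V: O:1, P:1, Q:2, R:2, S:1, T:2, U:1, W:2.
Sum = 1 + 1 + 2 + 2 + 1 + 2 + 1 + 2 = 12.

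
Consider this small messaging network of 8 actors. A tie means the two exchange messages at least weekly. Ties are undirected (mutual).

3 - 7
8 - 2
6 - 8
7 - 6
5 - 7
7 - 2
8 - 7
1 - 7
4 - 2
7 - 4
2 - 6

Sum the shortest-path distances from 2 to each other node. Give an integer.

10

Distances from 2: 1:2, 3:2, 4:1, 5:2, 6:1, 7:1, 8:1.
Sum = 2 + 2 + 1 + 2 + 1 + 1 + 1 = 10.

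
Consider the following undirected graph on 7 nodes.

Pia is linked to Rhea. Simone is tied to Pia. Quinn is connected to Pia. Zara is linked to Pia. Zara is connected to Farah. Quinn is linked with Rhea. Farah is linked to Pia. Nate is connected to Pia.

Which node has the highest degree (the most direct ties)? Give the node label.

Degrees — Farah:2, Nate:1, Pia:6, Quinn:2, Rhea:2, Simone:1, Zara:2.
The maximum is 6, attained only by Pia.

Pia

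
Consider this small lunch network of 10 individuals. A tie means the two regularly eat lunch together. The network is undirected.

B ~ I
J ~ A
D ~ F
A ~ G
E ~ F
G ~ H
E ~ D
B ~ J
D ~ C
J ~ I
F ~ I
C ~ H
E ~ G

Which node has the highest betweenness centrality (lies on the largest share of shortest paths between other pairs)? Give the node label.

Unnormalized betweenness of each node: A:35/6, B:0, C:11/6, D:16/3, E:29/6, F:55/6, G:29/3, H:5/2, I:15/2, J:16/3.
G has the largest value, 29/3, making it the main broker — the node through which the most shortest paths run.

G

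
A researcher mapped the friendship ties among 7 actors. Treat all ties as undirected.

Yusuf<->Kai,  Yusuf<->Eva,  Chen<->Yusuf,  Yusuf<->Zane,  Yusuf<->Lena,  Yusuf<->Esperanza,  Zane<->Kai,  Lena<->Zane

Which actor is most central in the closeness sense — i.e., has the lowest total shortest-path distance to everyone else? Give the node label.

Farness (sum of distances to all others) for each node — Chen:11, Esperanza:11, Eva:11, Kai:10, Lena:10, Yusuf:6, Zane:9.
The smallest farness is 6, for Yusuf, so Yusuf has the highest closeness.

Yusuf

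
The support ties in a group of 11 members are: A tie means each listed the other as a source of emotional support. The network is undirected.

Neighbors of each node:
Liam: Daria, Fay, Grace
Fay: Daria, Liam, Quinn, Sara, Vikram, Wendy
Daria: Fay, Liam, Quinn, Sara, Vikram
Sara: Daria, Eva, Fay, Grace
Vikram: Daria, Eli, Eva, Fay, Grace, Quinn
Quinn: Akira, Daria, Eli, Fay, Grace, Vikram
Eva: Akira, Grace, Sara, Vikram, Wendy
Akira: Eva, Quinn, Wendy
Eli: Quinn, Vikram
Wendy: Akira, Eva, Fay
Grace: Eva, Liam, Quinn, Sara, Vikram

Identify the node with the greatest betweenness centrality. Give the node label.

Unnormalized betweenness of each node: Akira:13/12, Daria:1009/420, Eli:0, Eva:339/70, Fay:2773/420, Grace:551/140, Liam:1/2, Quinn:527/70, Sara:4/3, Vikram:241/42, Wendy:31/30.
Quinn has the largest value, 527/70, making it the main broker — the node through which the most shortest paths run.

Quinn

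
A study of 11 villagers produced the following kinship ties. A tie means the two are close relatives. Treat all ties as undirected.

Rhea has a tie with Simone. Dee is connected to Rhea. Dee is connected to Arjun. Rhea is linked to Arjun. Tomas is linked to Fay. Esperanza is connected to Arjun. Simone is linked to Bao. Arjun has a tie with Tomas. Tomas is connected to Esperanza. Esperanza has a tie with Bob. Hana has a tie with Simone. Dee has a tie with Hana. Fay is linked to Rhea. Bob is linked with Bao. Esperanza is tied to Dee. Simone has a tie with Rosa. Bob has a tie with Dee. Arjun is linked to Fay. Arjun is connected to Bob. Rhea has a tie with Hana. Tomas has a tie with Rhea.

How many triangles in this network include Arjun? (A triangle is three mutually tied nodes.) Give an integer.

Arjun's neighbors: Bob, Dee, Esperanza, Fay, Rhea, and Tomas.
Neighbor pairs that are themselves tied: Arjun–Bob–Dee; Arjun–Bob–Esperanza; Arjun–Dee–Esperanza; Arjun–Dee–Rhea; Arjun–Esperanza–Tomas; Arjun–Fay–Rhea; Arjun–Fay–Tomas; Arjun–Rhea–Tomas. Each forms one triangle with Arjun, for 8 in total.

8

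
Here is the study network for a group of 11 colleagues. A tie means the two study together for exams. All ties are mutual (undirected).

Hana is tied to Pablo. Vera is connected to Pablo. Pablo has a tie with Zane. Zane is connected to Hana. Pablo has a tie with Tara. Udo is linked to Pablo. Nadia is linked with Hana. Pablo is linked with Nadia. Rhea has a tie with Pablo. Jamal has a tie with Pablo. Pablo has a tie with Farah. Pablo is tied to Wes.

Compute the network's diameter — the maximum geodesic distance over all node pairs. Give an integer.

Eccentricity of each node (its greatest distance to any other): Farah:2, Hana:2, Jamal:2, Nadia:2, Pablo:1, Rhea:2, Tara:2, Udo:2, Vera:2, Wes:2, Zane:2.
The maximum eccentricity is 2, realized for instance by the pair Zane–Farah via Zane – Pablo – Farah. So the diameter is 2.

2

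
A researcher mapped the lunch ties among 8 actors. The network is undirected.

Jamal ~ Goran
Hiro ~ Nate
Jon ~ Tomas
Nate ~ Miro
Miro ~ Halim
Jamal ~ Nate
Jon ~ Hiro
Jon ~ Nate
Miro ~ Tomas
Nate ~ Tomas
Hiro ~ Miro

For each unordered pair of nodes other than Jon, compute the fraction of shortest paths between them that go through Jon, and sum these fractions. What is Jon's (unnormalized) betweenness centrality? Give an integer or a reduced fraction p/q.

Pairs whose geodesics pass through Jon — Hiro–Tomas: 1/3.
All other pairs contribute 0.
Summing the contributions gives betweenness(Jon) = 1/3.

1/3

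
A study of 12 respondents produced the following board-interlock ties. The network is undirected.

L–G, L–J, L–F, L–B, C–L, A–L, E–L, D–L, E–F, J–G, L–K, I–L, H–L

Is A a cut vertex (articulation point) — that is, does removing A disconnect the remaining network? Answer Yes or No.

No

Even without A, every remaining node can still reach every other (the residual graph is connected), so A is not a cut vertex.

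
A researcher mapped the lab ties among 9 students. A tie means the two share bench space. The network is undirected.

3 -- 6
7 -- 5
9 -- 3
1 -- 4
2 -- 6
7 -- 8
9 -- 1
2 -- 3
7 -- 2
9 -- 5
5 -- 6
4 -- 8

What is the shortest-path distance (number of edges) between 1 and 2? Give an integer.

One shortest route is 1 – 9 – 3 – 2, which uses 3 edges, and at distance 2 from 1 we only reach {3, 5, 8}, which does not include 2. So d(1,2) = 3.

3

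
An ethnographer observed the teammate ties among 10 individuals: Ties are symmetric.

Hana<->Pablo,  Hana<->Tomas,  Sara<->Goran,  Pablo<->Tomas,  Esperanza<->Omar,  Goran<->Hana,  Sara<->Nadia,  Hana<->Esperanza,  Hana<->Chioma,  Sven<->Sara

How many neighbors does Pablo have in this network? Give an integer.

2

Pablo is directly tied to Hana and Tomas. That is 2 neighbors, so the degree of Pablo is 2.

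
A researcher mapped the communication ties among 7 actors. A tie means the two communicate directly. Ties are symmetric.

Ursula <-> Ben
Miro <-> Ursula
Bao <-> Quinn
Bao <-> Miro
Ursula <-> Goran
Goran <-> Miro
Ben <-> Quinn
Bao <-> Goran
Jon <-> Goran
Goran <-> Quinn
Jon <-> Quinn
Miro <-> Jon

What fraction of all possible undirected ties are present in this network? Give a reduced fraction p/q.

There are 12 edges and 7 nodes, so the maximum possible is C(7,2) = 21.
Density = 12/21 = 4/7.

4/7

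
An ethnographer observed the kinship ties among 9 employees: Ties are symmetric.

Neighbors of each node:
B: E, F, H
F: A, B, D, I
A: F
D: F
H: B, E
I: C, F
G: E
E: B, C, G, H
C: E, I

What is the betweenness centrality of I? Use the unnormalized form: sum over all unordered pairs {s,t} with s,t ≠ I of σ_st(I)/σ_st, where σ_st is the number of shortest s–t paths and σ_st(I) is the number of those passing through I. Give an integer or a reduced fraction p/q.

3

Pairs whose geodesics pass through I — F–C: 1; A–C: 1; C–D: 1.
All other pairs contribute 0.
Summing the contributions gives betweenness(I) = 3.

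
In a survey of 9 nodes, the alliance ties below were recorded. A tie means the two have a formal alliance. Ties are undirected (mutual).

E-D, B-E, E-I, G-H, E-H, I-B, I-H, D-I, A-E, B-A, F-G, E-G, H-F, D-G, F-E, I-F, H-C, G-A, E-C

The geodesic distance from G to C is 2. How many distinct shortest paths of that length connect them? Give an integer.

2

The shortest distance is 2. The length-2 paths are: G–H–C; G–E–C.
That gives 2 distinct shortest paths.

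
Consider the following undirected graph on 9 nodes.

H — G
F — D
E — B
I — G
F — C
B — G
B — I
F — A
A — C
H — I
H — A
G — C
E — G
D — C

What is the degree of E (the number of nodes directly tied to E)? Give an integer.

E is directly tied to B and G. That is 2 neighbors, so the degree of E is 2.

2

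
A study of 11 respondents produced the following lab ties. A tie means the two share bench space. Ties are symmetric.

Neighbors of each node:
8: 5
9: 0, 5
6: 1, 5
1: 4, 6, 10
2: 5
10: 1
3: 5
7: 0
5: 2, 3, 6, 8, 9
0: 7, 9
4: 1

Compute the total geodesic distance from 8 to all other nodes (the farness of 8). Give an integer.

27

Distances from 8: 0:3, 1:3, 2:2, 3:2, 4:4, 5:1, 6:2, 7:4, 9:2, 10:4.
Sum = 3 + 3 + 2 + 2 + 4 + 1 + 2 + 4 + 2 + 4 = 27.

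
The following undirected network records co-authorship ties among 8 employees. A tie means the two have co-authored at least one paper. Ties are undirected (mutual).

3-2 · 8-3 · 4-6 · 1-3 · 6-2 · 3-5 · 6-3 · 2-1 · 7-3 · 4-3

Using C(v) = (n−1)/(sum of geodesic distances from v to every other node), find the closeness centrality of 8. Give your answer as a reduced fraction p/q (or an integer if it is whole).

Distances from 8: 1:2, 2:2, 3:1, 4:2, 5:2, 6:2, 7:2. Sum = 13.
n = 8, so closeness = 7/13.

7/13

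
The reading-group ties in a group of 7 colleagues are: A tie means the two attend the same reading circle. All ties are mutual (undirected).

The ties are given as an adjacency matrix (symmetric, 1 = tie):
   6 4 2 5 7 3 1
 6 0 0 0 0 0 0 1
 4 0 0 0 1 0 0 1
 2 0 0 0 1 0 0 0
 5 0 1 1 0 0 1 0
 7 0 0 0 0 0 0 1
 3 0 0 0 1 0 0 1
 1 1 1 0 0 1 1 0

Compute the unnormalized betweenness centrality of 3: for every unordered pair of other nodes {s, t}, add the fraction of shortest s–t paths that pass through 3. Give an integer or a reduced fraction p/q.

3

Pairs whose geodesics pass through 3 — 6–2: 1/2; 6–5: 1/2; 2–7: 1/2; 2–1: 1/2; 5–7: 1/2; 5–1: 1/2.
All other pairs contribute 0.
Summing the contributions gives betweenness(3) = 3.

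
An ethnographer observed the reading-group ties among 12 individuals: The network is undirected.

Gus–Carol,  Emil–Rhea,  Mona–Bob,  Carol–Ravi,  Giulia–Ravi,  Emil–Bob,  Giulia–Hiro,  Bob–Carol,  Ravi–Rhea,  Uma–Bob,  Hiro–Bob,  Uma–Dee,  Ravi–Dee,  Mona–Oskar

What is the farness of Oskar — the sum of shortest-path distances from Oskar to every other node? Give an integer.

Distances from Oskar: Bob:2, Carol:3, Dee:4, Emil:3, Giulia:4, Gus:4, Hiro:3, Mona:1, Ravi:4, Rhea:4, Uma:3.
Sum = 2 + 3 + 4 + 3 + 4 + 4 + 3 + 1 + 4 + 4 + 3 = 35.

35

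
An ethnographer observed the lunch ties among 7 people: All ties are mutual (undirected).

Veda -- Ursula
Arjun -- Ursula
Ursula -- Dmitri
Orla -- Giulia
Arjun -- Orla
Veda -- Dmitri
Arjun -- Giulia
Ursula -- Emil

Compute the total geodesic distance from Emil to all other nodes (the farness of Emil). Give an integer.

13

Distances from Emil: Arjun:2, Dmitri:2, Giulia:3, Orla:3, Ursula:1, Veda:2.
Sum = 2 + 2 + 3 + 3 + 1 + 2 = 13.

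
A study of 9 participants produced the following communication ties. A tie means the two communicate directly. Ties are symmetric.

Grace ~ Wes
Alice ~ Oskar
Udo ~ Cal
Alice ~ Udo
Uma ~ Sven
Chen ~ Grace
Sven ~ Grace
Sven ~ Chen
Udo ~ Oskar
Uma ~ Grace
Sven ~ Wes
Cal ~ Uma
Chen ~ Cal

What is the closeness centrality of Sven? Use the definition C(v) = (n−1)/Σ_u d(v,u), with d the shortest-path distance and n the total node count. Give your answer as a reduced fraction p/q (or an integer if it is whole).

8/17

Distances from Sven: Alice:4, Cal:2, Chen:1, Grace:1, Oskar:4, Udo:3, Uma:1, Wes:1. Sum = 17.
n = 9, so closeness = 8/17.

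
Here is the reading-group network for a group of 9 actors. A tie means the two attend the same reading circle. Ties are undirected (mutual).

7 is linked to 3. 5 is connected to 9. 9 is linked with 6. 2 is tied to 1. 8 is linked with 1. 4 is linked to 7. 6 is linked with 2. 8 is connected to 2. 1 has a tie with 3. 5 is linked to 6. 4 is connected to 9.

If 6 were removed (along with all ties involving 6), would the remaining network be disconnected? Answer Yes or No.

Even without 6, every remaining node can still reach every other (the residual graph is connected), so 6 is not a cut vertex.

No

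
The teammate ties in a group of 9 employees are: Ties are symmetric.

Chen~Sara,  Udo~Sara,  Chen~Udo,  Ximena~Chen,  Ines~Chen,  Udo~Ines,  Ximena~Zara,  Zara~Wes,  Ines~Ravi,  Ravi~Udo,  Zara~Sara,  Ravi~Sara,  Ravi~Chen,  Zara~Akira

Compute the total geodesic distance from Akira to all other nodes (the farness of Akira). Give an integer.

20

Distances from Akira: Chen:3, Ines:4, Ravi:3, Sara:2, Udo:3, Wes:2, Ximena:2, Zara:1.
Sum = 3 + 4 + 3 + 2 + 3 + 2 + 2 + 1 = 20.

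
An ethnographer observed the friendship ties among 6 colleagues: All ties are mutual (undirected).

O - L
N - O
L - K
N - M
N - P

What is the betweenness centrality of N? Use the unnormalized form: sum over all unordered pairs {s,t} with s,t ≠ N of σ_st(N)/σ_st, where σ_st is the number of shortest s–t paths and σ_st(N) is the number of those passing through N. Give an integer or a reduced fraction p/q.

Pairs whose geodesics pass through N — M–O: 1; M–P: 1; M–L: 1; M–K: 1; O–P: 1; P–L: 1; P–K: 1.
All other pairs contribute 0.
Summing the contributions gives betweenness(N) = 7.

7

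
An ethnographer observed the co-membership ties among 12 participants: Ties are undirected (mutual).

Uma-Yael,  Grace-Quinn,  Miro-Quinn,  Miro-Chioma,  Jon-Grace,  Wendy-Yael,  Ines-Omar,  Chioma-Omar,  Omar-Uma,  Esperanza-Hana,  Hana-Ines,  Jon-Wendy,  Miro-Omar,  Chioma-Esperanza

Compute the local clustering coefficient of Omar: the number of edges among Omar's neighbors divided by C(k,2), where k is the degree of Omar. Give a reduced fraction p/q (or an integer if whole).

1/6

Omar's neighbors: Chioma, Ines, Miro, and Uma (k = 4).
Possible neighbor pairs: C(4,2) = 6. Edges among them: Chioma–Miro → e = 1.
Clustering(Omar) = 1/6.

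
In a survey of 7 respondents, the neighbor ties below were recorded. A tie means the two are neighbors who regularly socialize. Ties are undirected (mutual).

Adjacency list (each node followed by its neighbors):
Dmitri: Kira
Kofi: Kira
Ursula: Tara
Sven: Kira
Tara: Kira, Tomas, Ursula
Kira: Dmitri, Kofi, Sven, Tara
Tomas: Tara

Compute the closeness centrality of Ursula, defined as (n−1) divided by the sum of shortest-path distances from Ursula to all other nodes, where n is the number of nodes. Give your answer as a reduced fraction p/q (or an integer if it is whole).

3/7

Distances from Ursula: Dmitri:3, Kira:2, Kofi:3, Sven:3, Tara:1, Tomas:2. Sum = 14.
n = 7, so closeness = 6/14 = 3/7.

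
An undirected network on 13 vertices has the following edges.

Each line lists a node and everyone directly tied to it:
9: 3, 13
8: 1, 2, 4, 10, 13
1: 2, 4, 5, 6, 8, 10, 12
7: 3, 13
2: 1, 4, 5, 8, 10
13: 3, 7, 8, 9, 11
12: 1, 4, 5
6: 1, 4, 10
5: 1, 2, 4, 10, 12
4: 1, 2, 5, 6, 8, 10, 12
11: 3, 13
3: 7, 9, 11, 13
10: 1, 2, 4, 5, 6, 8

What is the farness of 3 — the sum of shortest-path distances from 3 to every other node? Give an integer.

Distances from 3: 1:3, 2:3, 4:3, 5:4, 6:4, 7:1, 8:2, 9:1, 10:3, 11:1, 12:4, 13:1.
Sum = 3 + 3 + 3 + 4 + 4 + 1 + 2 + 1 + 3 + 1 + 4 + 1 = 30.

30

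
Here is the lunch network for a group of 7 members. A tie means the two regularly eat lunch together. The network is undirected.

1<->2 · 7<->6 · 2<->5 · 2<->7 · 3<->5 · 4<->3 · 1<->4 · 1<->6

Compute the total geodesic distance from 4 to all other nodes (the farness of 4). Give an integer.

11

Distances from 4: 1:1, 2:2, 3:1, 5:2, 6:2, 7:3.
Sum = 1 + 2 + 1 + 2 + 2 + 3 = 11.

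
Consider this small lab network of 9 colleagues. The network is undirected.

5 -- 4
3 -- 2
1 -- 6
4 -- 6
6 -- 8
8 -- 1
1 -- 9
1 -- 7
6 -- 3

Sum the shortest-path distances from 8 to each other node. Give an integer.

Distances from 8: 1:1, 2:3, 3:2, 4:2, 5:3, 6:1, 7:2, 9:2.
Sum = 1 + 3 + 2 + 2 + 3 + 1 + 2 + 2 = 16.

16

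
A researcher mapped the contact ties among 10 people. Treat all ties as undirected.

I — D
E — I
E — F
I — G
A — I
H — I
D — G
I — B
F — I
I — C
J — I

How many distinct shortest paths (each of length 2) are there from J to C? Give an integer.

The shortest distance is 2, and the only length-2 path is J–I–C. So there is exactly 1 shortest path.

1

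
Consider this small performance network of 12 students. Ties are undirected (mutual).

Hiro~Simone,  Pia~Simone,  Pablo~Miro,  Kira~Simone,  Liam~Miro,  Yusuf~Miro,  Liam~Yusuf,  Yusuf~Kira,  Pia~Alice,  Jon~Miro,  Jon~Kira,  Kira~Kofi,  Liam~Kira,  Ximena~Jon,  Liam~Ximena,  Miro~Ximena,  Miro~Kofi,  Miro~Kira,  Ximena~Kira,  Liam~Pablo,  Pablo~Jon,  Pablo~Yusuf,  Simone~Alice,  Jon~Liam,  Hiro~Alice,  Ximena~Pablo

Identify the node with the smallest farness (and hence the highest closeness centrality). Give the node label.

Kira

Farness (sum of distances to all others) for each node — Alice:27, Hiro:28, Jon:20, Kira:15, Kofi:23, Liam:19, Miro:18, Pablo:24, Pia:28, Simone:19, Ximena:20, Yusuf:21.
The smallest farness is 15, for Kira, so Kira has the highest closeness.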